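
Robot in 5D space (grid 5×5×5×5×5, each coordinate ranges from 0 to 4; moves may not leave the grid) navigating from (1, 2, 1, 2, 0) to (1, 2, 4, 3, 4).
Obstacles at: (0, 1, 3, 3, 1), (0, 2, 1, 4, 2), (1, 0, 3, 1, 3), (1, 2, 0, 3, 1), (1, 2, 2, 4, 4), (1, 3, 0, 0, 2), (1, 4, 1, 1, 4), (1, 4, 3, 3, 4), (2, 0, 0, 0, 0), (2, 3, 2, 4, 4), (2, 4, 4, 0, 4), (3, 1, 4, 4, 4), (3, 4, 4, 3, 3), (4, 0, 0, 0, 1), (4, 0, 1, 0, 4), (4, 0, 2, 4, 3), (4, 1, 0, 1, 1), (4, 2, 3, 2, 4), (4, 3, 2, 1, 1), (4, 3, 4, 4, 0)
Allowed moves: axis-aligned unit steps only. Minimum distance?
8
(one shortest path: (1, 2, 1, 2, 0) → (1, 2, 2, 2, 0) → (1, 2, 3, 2, 0) → (1, 2, 4, 2, 0) → (1, 2, 4, 3, 0) → (1, 2, 4, 3, 1) → (1, 2, 4, 3, 2) → (1, 2, 4, 3, 3) → (1, 2, 4, 3, 4))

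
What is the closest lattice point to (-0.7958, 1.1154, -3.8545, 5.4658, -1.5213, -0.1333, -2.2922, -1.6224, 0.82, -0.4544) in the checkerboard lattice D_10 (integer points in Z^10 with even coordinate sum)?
(-1, 1, -4, 5, -2, 0, -2, -2, 1, 0)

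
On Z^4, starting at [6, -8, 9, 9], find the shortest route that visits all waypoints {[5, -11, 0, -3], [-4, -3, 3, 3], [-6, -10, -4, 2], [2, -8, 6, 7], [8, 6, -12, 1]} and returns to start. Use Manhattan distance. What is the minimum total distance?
144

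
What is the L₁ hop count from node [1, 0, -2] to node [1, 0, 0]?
2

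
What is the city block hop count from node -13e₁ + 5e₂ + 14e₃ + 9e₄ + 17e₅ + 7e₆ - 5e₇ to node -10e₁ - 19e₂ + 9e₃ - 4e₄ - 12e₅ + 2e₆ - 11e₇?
85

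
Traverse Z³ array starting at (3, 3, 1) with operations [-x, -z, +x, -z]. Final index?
(3, 3, -1)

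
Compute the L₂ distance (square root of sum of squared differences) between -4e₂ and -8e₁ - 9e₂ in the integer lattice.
9.43398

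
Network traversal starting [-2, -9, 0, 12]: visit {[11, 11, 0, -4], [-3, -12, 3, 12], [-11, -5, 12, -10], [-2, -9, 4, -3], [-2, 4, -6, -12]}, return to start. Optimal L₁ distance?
176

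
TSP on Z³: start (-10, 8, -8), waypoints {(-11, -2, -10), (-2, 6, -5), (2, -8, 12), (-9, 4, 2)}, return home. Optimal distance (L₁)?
114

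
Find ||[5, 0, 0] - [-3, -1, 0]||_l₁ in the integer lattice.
9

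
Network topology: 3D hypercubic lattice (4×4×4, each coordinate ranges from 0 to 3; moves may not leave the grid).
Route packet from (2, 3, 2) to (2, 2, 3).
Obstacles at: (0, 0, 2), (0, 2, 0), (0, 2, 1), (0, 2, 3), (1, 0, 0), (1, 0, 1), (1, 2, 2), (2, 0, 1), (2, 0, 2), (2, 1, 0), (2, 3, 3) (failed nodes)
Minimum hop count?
2
(one shortest path: (2, 3, 2) → (2, 2, 2) → (2, 2, 3))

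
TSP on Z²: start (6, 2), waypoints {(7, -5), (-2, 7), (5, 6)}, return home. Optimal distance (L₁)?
42
(one optimal route: (6, 2) → (7, -5) → (-2, 7) → (5, 6) → (6, 2))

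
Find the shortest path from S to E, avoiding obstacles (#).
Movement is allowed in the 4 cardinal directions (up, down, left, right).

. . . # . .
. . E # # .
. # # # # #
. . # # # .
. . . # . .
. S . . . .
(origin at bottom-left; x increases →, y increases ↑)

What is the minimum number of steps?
7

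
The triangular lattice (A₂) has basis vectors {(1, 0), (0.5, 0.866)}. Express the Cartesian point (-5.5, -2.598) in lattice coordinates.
-4b₁ - 3b₂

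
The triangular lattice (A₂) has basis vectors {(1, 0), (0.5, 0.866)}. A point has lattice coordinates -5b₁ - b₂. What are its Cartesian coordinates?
(-5.5, -0.866)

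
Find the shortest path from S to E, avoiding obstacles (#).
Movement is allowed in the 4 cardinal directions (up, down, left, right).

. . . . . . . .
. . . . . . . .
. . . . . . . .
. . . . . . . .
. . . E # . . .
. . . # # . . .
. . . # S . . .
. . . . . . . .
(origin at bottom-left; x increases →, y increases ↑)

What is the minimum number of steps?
7
(one shortest path: (4, 1) → (5, 1) → (5, 2) → (5, 3) → (5, 4) → (4, 4) → (3, 4) → (3, 3))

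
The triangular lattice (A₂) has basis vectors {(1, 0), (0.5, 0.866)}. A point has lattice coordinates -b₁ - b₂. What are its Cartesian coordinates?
(-1.5, -0.866)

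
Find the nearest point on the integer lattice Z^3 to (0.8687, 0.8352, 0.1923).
(1, 1, 0)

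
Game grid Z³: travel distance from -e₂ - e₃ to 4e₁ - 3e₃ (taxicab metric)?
7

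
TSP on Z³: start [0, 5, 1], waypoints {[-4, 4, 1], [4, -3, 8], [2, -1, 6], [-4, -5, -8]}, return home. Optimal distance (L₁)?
68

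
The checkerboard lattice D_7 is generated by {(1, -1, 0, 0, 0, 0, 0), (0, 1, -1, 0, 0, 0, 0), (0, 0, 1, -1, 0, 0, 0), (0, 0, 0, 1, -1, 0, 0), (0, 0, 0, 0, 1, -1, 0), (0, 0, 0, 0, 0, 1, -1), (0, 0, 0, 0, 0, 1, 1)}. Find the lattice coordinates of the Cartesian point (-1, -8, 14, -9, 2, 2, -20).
-b₁ - 9b₂ + 5b₃ - 4b₄ - 2b₅ + 10b₆ - 10b₇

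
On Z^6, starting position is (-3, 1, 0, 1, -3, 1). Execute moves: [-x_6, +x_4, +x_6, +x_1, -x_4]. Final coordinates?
(-2, 1, 0, 1, -3, 1)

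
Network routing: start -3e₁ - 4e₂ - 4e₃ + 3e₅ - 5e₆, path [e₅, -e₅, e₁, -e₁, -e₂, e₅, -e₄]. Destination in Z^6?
(-3, -5, -4, -1, 4, -5)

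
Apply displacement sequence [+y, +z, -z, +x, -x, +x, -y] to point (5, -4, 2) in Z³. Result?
(6, -4, 2)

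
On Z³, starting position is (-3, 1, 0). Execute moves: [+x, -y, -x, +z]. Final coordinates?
(-3, 0, 1)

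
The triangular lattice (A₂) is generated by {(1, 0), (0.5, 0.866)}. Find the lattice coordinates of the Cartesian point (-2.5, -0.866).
-2b₁ - b₂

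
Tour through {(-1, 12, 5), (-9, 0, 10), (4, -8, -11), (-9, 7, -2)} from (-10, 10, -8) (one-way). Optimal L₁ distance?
95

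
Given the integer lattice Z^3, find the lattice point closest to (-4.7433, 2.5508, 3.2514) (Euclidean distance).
(-5, 3, 3)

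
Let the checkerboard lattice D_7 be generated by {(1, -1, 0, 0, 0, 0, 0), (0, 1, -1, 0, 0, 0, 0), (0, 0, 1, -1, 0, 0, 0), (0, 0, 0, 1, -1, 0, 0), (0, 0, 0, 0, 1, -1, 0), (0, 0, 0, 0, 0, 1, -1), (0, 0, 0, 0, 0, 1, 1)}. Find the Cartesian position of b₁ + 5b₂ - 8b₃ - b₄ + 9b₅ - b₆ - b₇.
(1, 4, -13, 7, 10, -11, 0)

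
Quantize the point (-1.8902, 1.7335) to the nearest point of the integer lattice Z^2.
(-2, 2)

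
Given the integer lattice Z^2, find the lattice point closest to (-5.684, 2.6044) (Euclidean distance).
(-6, 3)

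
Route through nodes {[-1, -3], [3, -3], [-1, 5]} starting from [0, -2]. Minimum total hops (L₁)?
16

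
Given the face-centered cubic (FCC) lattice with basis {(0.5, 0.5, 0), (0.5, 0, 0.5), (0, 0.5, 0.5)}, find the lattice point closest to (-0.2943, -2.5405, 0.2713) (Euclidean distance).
(-0.5, -2.5, 0)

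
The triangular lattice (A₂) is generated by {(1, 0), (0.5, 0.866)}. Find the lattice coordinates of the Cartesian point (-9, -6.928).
-5b₁ - 8b₂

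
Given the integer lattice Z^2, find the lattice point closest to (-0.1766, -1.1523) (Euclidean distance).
(0, -1)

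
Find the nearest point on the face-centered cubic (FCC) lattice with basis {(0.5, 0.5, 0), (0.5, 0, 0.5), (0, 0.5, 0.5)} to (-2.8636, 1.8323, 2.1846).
(-3, 2, 2)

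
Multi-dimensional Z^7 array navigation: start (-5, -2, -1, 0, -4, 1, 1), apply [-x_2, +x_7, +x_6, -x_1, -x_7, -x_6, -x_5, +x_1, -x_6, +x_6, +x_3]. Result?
(-5, -3, 0, 0, -5, 1, 1)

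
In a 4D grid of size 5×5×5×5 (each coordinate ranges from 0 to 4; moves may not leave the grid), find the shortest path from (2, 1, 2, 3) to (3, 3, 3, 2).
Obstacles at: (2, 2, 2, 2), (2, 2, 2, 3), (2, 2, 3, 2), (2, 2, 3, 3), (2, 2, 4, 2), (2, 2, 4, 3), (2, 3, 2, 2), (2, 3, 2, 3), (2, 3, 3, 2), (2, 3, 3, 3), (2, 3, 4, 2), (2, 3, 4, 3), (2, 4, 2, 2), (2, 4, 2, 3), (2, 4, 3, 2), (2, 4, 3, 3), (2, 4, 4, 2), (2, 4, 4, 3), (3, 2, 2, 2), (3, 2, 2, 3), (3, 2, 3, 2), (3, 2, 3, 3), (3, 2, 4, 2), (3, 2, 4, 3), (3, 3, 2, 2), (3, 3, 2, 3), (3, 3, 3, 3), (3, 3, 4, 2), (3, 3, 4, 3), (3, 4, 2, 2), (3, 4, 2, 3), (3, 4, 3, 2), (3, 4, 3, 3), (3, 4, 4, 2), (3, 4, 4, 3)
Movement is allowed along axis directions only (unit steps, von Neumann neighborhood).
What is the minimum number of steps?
7
(one shortest path: (2, 1, 2, 3) → (3, 1, 2, 3) → (4, 1, 2, 3) → (4, 2, 2, 3) → (4, 3, 2, 3) → (4, 3, 3, 3) → (4, 3, 3, 2) → (3, 3, 3, 2))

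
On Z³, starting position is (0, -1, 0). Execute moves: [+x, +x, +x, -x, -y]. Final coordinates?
(2, -2, 0)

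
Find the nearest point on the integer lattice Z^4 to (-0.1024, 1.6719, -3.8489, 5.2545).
(0, 2, -4, 5)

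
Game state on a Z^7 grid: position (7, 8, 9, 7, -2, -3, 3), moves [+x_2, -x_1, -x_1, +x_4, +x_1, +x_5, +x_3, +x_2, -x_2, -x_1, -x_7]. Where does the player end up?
(5, 9, 10, 8, -1, -3, 2)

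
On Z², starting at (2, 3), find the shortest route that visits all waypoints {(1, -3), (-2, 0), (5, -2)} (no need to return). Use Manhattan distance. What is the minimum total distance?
18
(one optimal route: (2, 3) → (-2, 0) → (1, -3) → (5, -2))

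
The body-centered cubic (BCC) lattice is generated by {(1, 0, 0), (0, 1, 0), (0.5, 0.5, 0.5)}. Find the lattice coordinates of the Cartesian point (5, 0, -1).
6b₁ + b₂ - 2b₃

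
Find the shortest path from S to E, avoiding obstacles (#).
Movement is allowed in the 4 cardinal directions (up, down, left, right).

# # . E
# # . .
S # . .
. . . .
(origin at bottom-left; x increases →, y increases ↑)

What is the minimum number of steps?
7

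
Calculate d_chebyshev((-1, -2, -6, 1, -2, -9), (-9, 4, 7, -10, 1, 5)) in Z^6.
14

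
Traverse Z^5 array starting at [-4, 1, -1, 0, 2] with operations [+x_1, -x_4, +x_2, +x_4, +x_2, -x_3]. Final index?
(-3, 3, -2, 0, 2)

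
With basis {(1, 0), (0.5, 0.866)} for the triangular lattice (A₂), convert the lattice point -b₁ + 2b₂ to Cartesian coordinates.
(0, 1.732)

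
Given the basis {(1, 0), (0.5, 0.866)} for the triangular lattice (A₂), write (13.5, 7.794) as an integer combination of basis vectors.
9b₁ + 9b₂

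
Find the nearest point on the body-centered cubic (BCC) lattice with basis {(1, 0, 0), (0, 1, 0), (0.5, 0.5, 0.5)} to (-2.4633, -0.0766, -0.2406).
(-2.5, -0.5, -0.5)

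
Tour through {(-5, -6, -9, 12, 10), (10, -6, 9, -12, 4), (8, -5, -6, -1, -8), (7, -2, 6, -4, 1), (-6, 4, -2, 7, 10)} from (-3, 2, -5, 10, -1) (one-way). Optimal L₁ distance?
142
(one optimal route: (-3, 2, -5, 10, -1) → (-6, 4, -2, 7, 10) → (-5, -6, -9, 12, 10) → (8, -5, -6, -1, -8) → (7, -2, 6, -4, 1) → (10, -6, 9, -12, 4))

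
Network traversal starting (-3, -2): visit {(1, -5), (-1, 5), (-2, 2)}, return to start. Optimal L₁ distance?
28
(one optimal route: (-3, -2) → (1, -5) → (-1, 5) → (-2, 2) → (-3, -2))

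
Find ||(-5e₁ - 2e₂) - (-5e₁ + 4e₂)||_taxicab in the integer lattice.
6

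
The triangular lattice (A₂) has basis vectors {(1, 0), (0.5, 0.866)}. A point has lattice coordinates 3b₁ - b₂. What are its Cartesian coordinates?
(2.5, -0.866)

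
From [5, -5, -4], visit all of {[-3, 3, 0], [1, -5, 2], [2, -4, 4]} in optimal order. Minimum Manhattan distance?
30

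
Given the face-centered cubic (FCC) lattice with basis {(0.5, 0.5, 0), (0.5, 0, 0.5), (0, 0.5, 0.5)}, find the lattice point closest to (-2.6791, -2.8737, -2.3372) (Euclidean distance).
(-2.5, -3, -2.5)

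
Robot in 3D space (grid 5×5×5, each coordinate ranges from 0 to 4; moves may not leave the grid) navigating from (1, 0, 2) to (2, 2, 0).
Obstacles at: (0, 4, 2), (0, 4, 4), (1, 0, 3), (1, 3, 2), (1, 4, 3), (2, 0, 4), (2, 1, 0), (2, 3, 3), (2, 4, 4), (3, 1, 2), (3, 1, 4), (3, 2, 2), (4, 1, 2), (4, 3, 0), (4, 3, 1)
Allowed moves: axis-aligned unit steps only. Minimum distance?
5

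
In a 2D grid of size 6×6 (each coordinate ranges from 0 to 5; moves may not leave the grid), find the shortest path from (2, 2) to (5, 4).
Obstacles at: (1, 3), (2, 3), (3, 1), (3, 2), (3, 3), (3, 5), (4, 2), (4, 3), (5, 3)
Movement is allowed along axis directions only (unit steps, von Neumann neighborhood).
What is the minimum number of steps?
9
(one shortest path: (2, 2) → (1, 2) → (0, 2) → (0, 3) → (0, 4) → (1, 4) → (2, 4) → (3, 4) → (4, 4) → (5, 4))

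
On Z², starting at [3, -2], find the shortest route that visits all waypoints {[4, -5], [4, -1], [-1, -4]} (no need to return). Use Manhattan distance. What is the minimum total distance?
12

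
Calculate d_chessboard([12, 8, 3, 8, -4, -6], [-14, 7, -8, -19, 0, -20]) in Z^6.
27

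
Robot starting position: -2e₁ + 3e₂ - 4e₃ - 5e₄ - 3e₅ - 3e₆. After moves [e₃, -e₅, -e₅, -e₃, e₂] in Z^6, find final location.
(-2, 4, -4, -5, -5, -3)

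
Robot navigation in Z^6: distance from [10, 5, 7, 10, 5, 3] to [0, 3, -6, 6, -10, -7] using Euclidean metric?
24.779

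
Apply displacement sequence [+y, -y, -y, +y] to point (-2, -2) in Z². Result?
(-2, -2)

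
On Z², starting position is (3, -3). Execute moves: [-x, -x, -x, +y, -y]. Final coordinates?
(0, -3)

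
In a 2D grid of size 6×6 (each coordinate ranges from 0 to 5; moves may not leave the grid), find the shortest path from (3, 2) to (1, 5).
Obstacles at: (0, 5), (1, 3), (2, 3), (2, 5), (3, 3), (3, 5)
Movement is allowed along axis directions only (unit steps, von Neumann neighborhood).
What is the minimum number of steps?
7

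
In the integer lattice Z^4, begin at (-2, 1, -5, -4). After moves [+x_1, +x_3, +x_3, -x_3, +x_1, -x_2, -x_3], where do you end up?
(0, 0, -5, -4)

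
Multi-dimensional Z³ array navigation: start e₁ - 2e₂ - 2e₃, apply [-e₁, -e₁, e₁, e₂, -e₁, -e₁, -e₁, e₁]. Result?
(-2, -1, -2)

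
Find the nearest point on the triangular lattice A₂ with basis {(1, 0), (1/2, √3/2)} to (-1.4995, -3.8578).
(-1.5, -4.33)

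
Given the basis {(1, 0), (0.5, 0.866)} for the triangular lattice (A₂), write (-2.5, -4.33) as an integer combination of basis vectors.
-5b₂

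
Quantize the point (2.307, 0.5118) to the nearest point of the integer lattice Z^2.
(2, 1)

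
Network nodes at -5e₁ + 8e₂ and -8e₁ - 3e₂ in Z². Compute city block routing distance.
14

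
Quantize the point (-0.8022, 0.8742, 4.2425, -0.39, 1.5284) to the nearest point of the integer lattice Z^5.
(-1, 1, 4, 0, 2)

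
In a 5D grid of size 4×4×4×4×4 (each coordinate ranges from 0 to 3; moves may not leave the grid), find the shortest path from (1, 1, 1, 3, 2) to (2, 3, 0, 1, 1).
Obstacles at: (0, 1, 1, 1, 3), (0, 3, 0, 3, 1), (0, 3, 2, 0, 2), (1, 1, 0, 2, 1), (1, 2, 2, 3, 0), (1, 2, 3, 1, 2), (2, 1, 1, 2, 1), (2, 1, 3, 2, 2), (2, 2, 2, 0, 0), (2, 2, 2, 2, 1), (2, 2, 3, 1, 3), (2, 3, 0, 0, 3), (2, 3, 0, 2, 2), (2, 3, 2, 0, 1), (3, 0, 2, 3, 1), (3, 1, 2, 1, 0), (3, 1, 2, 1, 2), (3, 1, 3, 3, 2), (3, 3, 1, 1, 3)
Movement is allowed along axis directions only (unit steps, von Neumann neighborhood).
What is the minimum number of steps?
7
(one shortest path: (1, 1, 1, 3, 2) → (2, 1, 1, 3, 2) → (2, 2, 1, 3, 2) → (2, 3, 1, 3, 2) → (2, 3, 0, 3, 2) → (2, 3, 0, 3, 1) → (2, 3, 0, 2, 1) → (2, 3, 0, 1, 1))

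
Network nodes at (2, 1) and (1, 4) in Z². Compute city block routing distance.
4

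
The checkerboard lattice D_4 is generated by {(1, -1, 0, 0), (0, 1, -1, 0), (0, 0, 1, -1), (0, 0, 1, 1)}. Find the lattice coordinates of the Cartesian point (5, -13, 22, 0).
5b₁ - 8b₂ + 7b₃ + 7b₄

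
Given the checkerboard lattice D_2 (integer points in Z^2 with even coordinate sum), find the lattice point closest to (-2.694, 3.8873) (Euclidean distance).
(-2, 4)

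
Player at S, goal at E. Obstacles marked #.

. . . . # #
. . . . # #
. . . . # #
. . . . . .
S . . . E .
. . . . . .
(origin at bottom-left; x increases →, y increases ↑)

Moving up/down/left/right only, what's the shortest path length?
4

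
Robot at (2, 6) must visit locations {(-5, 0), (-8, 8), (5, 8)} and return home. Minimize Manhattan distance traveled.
42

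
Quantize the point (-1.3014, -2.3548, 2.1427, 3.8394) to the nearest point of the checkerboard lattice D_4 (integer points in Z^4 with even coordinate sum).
(-1, -3, 2, 4)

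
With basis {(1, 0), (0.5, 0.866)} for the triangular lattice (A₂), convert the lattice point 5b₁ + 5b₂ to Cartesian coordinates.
(7.5, 4.33)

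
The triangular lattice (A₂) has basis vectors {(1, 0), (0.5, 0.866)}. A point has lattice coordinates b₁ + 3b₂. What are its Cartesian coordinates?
(2.5, 2.598)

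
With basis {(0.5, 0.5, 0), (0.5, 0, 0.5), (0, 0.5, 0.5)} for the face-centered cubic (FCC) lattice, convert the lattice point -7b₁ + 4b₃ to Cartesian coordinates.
(-3.5, -1.5, 2)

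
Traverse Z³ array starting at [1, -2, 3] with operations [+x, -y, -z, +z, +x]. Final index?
(3, -3, 3)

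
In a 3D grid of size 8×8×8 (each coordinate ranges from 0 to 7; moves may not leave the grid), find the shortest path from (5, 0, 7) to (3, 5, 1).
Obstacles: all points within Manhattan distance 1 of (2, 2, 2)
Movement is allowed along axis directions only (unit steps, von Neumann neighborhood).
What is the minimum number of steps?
13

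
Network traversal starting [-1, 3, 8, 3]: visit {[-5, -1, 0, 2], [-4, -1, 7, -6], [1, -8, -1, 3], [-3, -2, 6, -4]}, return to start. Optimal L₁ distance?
74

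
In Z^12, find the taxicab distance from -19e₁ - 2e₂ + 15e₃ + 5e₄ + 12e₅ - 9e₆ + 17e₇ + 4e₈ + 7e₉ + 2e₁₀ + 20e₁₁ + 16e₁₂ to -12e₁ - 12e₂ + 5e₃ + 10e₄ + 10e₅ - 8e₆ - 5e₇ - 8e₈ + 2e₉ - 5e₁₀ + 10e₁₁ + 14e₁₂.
93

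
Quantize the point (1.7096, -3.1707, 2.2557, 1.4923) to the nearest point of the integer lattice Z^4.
(2, -3, 2, 1)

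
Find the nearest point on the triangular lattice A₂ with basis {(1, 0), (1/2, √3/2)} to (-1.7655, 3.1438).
(-2, 3.464)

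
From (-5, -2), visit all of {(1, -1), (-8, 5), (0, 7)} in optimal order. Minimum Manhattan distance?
26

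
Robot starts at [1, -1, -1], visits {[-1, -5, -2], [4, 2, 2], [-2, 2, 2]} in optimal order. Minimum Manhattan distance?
25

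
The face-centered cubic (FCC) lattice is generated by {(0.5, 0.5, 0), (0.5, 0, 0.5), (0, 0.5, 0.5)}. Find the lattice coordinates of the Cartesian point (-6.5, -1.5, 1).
-9b₁ - 4b₂ + 6b₃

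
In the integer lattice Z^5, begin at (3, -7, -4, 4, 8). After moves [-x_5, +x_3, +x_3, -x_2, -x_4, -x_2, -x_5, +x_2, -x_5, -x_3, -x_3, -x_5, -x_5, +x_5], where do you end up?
(3, -8, -4, 3, 4)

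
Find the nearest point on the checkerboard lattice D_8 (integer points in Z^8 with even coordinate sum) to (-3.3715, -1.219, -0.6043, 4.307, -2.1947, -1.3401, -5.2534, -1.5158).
(-3, -1, -1, 4, -2, -1, -5, -1)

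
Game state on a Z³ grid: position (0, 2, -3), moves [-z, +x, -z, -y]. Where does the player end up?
(1, 1, -5)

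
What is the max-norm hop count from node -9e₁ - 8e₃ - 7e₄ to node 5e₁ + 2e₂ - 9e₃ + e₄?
14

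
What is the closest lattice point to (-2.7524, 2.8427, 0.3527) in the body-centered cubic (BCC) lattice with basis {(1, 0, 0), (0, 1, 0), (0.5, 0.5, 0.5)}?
(-2.5, 2.5, 0.5)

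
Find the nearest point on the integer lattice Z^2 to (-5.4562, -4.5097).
(-5, -5)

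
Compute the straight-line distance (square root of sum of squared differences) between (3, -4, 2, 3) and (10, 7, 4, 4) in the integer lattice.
13.2288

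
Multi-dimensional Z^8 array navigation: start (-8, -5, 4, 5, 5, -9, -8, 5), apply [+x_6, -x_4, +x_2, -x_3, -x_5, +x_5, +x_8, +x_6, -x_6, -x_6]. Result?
(-8, -4, 3, 4, 5, -9, -8, 6)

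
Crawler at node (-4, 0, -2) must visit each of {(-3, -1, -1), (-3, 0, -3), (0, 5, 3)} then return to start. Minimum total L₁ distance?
32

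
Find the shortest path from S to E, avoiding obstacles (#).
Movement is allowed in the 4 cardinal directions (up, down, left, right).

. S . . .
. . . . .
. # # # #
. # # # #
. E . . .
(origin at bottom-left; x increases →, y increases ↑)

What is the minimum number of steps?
6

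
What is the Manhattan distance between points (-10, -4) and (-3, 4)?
15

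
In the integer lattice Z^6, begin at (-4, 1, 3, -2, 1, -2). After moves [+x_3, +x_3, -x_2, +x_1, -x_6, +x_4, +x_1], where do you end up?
(-2, 0, 5, -1, 1, -3)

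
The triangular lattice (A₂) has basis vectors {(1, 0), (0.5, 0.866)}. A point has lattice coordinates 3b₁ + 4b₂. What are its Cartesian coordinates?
(5, 3.464)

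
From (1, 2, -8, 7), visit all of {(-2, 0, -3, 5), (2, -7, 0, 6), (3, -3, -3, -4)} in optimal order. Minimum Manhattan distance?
45
(one optimal route: (1, 2, -8, 7) → (-2, 0, -3, 5) → (2, -7, 0, 6) → (3, -3, -3, -4))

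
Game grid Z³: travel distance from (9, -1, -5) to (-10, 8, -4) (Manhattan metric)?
29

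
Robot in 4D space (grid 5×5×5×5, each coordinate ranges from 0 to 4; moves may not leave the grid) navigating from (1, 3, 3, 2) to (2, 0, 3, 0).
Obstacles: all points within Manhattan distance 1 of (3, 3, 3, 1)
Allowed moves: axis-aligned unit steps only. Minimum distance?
6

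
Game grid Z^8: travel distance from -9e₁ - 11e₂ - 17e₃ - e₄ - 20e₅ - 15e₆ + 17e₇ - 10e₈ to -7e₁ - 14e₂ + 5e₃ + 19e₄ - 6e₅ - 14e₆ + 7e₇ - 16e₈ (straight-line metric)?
35.0714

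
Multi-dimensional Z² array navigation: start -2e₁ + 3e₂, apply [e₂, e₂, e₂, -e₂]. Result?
(-2, 5)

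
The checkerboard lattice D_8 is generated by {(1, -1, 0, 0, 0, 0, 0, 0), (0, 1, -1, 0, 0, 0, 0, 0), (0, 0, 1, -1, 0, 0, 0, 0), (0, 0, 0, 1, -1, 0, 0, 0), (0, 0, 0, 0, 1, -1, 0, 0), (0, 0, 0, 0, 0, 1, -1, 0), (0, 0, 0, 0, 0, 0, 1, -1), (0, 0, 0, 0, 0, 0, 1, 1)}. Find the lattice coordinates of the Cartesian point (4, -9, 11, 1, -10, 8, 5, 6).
4b₁ - 5b₂ + 6b₃ + 7b₄ - 3b₅ + 5b₆ + 2b₇ + 8b₈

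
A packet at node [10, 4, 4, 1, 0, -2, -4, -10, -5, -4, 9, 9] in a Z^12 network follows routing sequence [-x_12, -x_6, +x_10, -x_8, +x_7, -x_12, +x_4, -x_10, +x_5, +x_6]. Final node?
(10, 4, 4, 2, 1, -2, -3, -11, -5, -4, 9, 7)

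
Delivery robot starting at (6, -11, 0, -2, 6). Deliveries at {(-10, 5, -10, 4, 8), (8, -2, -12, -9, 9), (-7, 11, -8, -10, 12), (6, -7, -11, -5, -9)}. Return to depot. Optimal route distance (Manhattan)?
178
(one optimal route: (6, -11, 0, -2, 6) → (-10, 5, -10, 4, 8) → (-7, 11, -8, -10, 12) → (8, -2, -12, -9, 9) → (6, -7, -11, -5, -9) → (6, -11, 0, -2, 6))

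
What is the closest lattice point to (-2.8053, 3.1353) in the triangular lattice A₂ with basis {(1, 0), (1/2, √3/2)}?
(-3, 3.464)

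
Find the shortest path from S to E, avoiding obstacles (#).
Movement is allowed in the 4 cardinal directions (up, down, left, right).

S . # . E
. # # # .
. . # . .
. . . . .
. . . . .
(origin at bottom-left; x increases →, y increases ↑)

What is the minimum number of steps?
10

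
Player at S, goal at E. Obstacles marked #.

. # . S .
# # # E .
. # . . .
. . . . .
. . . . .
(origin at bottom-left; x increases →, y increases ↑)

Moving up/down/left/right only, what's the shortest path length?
1
(one shortest path: (3, 4) → (3, 3))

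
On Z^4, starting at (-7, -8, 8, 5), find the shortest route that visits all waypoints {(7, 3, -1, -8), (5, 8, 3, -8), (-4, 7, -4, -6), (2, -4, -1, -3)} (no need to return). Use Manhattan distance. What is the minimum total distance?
77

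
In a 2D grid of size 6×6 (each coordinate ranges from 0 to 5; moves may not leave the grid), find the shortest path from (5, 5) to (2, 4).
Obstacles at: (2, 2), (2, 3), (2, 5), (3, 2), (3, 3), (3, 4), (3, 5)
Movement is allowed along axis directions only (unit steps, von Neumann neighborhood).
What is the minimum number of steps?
12
(one shortest path: (5, 5) → (4, 5) → (4, 4) → (4, 3) → (4, 2) → (4, 1) → (3, 1) → (2, 1) → (1, 1) → (1, 2) → (1, 3) → (1, 4) → (2, 4))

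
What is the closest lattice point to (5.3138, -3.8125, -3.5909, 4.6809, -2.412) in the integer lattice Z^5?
(5, -4, -4, 5, -2)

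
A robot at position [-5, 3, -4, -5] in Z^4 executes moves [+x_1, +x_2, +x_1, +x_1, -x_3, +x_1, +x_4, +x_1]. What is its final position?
(0, 4, -5, -4)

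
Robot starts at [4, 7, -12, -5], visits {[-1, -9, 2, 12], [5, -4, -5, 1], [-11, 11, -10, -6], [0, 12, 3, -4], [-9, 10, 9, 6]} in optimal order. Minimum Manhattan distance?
145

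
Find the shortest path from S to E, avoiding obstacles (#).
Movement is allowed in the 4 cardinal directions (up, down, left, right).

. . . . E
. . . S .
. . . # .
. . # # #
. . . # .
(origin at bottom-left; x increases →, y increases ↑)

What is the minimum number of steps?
2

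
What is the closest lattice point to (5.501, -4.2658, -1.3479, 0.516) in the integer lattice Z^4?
(6, -4, -1, 1)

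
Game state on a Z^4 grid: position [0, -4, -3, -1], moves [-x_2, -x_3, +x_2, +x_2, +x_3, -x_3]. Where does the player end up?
(0, -3, -4, -1)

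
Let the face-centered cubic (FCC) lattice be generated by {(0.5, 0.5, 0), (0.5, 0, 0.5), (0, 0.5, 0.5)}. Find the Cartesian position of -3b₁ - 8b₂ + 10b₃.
(-5.5, 3.5, 1)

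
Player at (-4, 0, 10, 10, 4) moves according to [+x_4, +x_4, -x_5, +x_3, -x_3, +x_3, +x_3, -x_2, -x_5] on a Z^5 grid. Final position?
(-4, -1, 12, 12, 2)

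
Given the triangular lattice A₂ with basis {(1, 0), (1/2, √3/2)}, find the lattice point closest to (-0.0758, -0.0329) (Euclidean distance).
(0, 0)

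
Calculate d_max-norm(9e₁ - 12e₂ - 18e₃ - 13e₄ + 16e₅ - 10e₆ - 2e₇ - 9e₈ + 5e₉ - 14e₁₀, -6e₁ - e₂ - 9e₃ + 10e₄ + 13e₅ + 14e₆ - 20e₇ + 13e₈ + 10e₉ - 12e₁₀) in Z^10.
24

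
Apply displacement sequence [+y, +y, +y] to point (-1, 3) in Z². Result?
(-1, 6)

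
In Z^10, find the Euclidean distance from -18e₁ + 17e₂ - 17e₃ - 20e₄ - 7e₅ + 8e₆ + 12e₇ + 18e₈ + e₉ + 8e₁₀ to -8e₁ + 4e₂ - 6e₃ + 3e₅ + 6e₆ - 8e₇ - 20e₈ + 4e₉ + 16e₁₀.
53.0189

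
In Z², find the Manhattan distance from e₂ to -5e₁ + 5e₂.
9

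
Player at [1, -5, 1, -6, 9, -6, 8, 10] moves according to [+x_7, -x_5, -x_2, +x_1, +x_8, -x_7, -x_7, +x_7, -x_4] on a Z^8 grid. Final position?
(2, -6, 1, -7, 8, -6, 8, 11)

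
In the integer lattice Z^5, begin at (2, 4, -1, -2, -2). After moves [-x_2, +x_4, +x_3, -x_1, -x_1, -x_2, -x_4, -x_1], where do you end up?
(-1, 2, 0, -2, -2)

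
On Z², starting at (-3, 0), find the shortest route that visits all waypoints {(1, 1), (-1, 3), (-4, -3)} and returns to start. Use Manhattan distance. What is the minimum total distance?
22
(one optimal route: (-3, 0) → (1, 1) → (-1, 3) → (-4, -3) → (-3, 0))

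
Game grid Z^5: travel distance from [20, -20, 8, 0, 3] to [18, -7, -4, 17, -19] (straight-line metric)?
33.0151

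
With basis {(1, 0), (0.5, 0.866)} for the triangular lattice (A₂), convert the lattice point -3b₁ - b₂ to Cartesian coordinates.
(-3.5, -0.866)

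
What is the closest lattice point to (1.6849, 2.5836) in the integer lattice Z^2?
(2, 3)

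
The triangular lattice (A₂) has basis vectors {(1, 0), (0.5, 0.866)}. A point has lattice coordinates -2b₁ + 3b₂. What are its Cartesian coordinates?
(-0.5, 2.598)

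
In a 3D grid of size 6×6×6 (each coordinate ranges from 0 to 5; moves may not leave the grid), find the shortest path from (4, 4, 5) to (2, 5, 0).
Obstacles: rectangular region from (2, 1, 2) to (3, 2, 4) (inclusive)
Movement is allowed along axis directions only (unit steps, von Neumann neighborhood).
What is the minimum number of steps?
8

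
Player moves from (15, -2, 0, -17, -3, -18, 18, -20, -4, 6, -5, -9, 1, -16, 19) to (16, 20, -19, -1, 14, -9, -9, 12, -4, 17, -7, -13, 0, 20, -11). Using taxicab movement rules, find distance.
227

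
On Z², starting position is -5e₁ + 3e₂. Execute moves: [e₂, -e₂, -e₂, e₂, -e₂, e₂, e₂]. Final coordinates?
(-5, 4)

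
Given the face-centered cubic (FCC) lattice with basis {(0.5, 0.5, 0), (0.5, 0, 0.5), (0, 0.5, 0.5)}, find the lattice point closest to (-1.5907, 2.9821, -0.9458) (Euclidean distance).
(-2, 3, -1)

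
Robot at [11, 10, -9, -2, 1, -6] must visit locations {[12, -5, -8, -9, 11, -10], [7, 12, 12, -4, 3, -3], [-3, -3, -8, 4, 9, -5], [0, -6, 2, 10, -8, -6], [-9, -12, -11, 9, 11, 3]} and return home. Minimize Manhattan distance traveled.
262
(one optimal route: (11, 10, -9, -2, 1, -6) → (12, -5, -8, -9, 11, -10) → (-3, -3, -8, 4, 9, -5) → (-9, -12, -11, 9, 11, 3) → (0, -6, 2, 10, -8, -6) → (7, 12, 12, -4, 3, -3) → (11, 10, -9, -2, 1, -6))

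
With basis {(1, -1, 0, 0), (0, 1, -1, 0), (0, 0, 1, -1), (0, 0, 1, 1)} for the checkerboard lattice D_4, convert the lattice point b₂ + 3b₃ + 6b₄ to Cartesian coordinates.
(0, 1, 8, 3)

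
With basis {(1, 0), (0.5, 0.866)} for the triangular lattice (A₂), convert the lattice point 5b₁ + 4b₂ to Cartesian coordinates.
(7, 3.464)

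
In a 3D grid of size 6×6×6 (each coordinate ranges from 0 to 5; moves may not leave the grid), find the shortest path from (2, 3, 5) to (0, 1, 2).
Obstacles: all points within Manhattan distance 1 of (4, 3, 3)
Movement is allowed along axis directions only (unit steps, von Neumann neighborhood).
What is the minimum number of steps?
7
(one shortest path: (2, 3, 5) → (1, 3, 5) → (0, 3, 5) → (0, 2, 5) → (0, 1, 5) → (0, 1, 4) → (0, 1, 3) → (0, 1, 2))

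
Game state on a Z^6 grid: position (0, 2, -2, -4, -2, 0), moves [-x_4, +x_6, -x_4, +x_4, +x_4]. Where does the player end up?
(0, 2, -2, -4, -2, 1)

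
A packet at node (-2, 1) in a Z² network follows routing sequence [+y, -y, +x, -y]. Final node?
(-1, 0)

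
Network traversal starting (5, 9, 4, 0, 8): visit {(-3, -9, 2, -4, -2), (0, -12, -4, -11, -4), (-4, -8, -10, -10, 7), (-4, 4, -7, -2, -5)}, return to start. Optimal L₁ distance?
164
(one optimal route: (5, 9, 4, 0, 8) → (-3, -9, 2, -4, -2) → (0, -12, -4, -11, -4) → (-4, -8, -10, -10, 7) → (-4, 4, -7, -2, -5) → (5, 9, 4, 0, 8))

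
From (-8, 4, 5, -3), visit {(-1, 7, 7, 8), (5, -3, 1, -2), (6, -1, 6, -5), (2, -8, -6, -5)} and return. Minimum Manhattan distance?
116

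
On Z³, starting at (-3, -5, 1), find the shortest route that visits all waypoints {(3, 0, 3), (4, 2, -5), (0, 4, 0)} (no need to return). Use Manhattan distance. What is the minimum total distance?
34
(one optimal route: (-3, -5, 1) → (3, 0, 3) → (0, 4, 0) → (4, 2, -5))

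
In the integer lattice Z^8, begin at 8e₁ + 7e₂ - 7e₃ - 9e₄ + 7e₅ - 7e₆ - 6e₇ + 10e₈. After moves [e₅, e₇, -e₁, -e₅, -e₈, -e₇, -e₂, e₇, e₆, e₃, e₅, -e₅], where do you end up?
(7, 6, -6, -9, 7, -6, -5, 9)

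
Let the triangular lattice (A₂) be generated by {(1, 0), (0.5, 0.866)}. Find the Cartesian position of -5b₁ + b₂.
(-4.5, 0.866)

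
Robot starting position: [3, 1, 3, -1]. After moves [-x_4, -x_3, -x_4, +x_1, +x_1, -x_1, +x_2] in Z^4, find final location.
(4, 2, 2, -3)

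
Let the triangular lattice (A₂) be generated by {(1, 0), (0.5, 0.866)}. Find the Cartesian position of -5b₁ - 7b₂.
(-8.5, -6.062)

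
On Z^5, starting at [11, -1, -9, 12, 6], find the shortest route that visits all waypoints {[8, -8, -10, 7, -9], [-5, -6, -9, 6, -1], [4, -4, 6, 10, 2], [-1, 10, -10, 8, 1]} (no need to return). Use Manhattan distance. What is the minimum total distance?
119
(one optimal route: (11, -1, -9, 12, 6) → (8, -8, -10, 7, -9) → (-5, -6, -9, 6, -1) → (-1, 10, -10, 8, 1) → (4, -4, 6, 10, 2))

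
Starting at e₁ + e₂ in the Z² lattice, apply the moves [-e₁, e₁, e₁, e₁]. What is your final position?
(3, 1)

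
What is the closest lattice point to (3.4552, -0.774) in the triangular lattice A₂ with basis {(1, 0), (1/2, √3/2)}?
(3.5, -0.866)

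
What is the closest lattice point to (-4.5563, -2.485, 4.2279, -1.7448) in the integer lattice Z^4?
(-5, -2, 4, -2)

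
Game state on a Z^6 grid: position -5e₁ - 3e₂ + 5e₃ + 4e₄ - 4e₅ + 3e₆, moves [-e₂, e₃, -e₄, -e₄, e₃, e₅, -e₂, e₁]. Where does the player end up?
(-4, -5, 7, 2, -3, 3)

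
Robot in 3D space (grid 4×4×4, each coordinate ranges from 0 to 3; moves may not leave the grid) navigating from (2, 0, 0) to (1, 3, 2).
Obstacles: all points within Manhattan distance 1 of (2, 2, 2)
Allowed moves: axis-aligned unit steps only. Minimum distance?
6
(one shortest path: (2, 0, 0) → (1, 0, 0) → (1, 1, 0) → (1, 2, 0) → (1, 3, 0) → (1, 3, 1) → (1, 3, 2))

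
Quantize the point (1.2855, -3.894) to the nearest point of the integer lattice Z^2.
(1, -4)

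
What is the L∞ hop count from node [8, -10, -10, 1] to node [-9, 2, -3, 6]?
17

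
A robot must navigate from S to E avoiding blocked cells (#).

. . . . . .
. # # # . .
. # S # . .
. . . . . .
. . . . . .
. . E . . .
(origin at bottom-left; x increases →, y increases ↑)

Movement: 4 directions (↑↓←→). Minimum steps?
3
(one shortest path: (2, 3) → (2, 2) → (2, 1) → (2, 0))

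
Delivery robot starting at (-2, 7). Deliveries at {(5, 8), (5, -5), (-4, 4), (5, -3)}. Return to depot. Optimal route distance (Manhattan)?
44
(one optimal route: (-2, 7) → (5, 8) → (5, -5) → (5, -3) → (-4, 4) → (-2, 7))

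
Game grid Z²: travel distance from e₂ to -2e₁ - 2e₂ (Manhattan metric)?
5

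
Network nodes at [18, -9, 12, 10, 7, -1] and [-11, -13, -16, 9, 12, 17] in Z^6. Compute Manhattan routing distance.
85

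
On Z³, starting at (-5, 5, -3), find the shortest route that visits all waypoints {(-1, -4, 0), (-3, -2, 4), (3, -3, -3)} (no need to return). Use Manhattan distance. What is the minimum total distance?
32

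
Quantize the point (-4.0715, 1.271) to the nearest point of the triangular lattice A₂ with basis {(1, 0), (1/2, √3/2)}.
(-4, 1.732)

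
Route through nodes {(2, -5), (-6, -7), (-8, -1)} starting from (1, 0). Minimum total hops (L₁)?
24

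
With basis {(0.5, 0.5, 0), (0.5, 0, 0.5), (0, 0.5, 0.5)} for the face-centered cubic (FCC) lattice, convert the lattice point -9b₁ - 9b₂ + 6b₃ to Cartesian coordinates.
(-9, -1.5, -1.5)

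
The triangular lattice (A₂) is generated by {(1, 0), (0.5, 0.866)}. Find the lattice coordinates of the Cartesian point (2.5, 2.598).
b₁ + 3b₂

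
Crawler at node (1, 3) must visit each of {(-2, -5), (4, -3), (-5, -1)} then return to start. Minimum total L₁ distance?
34
(one optimal route: (1, 3) → (4, -3) → (-2, -5) → (-5, -1) → (1, 3))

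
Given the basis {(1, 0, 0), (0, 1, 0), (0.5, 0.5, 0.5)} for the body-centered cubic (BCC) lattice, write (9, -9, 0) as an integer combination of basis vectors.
9b₁ - 9b₂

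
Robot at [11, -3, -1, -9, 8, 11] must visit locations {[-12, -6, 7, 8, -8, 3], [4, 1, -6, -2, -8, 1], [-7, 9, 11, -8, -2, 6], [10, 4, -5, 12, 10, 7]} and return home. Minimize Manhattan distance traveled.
242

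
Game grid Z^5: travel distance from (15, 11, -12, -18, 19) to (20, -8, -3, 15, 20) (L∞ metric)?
33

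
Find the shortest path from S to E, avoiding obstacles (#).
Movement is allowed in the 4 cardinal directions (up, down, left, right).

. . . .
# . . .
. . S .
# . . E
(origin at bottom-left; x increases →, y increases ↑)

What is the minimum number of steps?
2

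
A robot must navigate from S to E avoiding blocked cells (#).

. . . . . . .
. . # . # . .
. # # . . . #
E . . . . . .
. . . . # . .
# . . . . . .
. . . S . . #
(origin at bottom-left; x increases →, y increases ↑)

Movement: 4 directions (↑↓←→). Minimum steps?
6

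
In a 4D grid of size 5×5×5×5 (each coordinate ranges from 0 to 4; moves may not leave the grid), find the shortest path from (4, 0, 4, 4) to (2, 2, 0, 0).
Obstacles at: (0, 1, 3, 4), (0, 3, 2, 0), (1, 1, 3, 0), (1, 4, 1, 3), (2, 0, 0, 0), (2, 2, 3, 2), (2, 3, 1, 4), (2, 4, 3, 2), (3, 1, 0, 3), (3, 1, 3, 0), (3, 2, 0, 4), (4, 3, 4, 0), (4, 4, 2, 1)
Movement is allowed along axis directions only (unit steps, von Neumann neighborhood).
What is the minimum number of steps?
12
(one shortest path: (4, 0, 4, 4) → (3, 0, 4, 4) → (2, 0, 4, 4) → (2, 1, 4, 4) → (2, 2, 4, 4) → (2, 2, 3, 4) → (2, 2, 2, 4) → (2, 2, 1, 4) → (2, 2, 0, 4) → (2, 2, 0, 3) → (2, 2, 0, 2) → (2, 2, 0, 1) → (2, 2, 0, 0))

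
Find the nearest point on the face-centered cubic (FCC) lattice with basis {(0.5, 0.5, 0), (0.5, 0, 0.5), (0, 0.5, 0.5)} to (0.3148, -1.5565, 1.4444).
(0, -1.5, 1.5)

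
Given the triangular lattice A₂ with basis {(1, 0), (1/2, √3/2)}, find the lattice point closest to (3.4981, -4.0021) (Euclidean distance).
(3.5, -4.33)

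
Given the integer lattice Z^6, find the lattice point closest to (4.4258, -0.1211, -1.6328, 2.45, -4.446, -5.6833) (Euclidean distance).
(4, 0, -2, 2, -4, -6)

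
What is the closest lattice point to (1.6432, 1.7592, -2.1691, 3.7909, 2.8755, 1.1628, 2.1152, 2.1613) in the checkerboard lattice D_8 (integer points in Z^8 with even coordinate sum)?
(2, 2, -2, 4, 3, 1, 2, 2)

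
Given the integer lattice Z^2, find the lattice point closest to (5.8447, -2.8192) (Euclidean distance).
(6, -3)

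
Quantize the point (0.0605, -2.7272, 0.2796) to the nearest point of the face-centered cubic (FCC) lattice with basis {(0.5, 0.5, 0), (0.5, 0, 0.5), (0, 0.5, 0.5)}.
(0, -2.5, 0.5)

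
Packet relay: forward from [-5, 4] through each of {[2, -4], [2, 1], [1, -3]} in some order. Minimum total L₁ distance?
17
(one optimal route: (-5, 4) → (2, 1) → (2, -4) → (1, -3))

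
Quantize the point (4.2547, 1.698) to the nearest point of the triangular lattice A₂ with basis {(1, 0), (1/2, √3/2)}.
(4, 1.732)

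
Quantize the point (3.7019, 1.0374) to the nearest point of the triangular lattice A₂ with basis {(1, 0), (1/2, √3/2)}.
(3.5, 0.866)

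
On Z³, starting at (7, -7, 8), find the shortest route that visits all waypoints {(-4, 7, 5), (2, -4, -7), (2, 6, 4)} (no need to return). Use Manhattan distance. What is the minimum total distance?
52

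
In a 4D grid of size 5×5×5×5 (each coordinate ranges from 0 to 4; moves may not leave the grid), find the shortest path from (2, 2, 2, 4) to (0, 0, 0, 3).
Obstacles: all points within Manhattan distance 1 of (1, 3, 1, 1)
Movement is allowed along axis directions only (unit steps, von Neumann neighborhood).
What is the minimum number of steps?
7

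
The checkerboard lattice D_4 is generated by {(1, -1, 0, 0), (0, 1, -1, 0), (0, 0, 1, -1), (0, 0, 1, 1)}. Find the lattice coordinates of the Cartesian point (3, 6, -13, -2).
3b₁ + 9b₂ - b₃ - 3b₄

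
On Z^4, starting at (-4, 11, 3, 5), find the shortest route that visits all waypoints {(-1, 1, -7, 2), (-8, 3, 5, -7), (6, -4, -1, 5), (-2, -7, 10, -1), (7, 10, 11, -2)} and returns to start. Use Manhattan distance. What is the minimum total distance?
160
(one optimal route: (-4, 11, 3, 5) → (-8, 3, 5, -7) → (-1, 1, -7, 2) → (6, -4, -1, 5) → (-2, -7, 10, -1) → (7, 10, 11, -2) → (-4, 11, 3, 5))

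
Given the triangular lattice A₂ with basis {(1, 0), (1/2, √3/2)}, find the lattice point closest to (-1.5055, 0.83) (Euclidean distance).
(-1.5, 0.866)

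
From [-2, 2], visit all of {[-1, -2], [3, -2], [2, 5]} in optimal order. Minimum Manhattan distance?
17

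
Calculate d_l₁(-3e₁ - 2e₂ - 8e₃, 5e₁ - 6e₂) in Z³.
20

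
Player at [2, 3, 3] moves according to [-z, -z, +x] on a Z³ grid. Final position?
(3, 3, 1)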